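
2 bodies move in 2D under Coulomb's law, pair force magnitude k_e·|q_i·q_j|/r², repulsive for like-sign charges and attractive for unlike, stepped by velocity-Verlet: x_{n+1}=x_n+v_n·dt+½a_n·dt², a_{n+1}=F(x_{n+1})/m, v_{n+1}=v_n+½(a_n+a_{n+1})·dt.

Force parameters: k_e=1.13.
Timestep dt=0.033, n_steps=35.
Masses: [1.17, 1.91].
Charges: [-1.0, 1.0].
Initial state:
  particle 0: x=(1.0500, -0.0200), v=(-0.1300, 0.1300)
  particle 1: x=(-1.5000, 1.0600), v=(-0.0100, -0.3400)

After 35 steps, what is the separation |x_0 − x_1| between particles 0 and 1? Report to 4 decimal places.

2.3220

step 0: x0=(1.0500, -0.0200) x1=(-1.5000, 1.0600)
step 1: x0=(1.0456, -0.0157) x1=(-1.5003, 1.0488)
step 2: x0=(1.0412, -0.0113) x1=(-1.5005, 1.0375)
step 3: x0=(1.0366, -0.0069) x1=(-1.5006, 1.0262)
step 4: x0=(1.0318, -0.0024) x1=(-1.5007, 1.0149)
step 5: x0=(1.0269, 0.0021) x1=(-1.5007, 1.0035)
step 6: x0=(1.0219, 0.0067) x1=(-1.5006, 0.9921)
step 7: x0=(1.0168, 0.0113) x1=(-1.5004, 0.9807)
step 8: x0=(1.0115, 0.0160) x1=(-1.5001, 0.9692)
step 9: x0=(1.0061, 0.0208) x1=(-1.4997, 0.9577)
step 10: x0=(1.0006, 0.0255) x1=(-1.4993, 0.9462)
step 11: x0=(0.9949, 0.0304) x1=(-1.4988, 0.9346)
step 12: x0=(0.9891, 0.0353) x1=(-1.4982, 0.9230)
step 13: x0=(0.9831, 0.0402) x1=(-1.4975, 0.9114)
step 14: x0=(0.9770, 0.0452) x1=(-1.4967, 0.8998)
step 15: x0=(0.9707, 0.0502) x1=(-1.4958, 0.8881)
step 16: x0=(0.9643, 0.0553) x1=(-1.4949, 0.8764)
step 17: x0=(0.9578, 0.0605) x1=(-1.4938, 0.8646)
step 18: x0=(0.9511, 0.0657) x1=(-1.4927, 0.8529)
step 19: x0=(0.9442, 0.0709) x1=(-1.4914, 0.8411)
step 20: x0=(0.9372, 0.0762) x1=(-1.4901, 0.8292)
step 21: x0=(0.9301, 0.0815) x1=(-1.4887, 0.8174)
step 22: x0=(0.9228, 0.0869) x1=(-1.4871, 0.8055)
step 23: x0=(0.9153, 0.0923) x1=(-1.4855, 0.7936)
step 24: x0=(0.9076, 0.0978) x1=(-1.4838, 0.7816)
step 25: x0=(0.8998, 0.1033) x1=(-1.4820, 0.7696)
step 26: x0=(0.8919, 0.1089) x1=(-1.4800, 0.7576)
step 27: x0=(0.8837, 0.1145) x1=(-1.4780, 0.7456)
step 28: x0=(0.8754, 0.1202) x1=(-1.4759, 0.7335)
step 29: x0=(0.8669, 0.1259) x1=(-1.4736, 0.7215)
step 30: x0=(0.8583, 0.1317) x1=(-1.4713, 0.7093)
step 31: x0=(0.8495, 0.1375) x1=(-1.4689, 0.6972)
step 32: x0=(0.8405, 0.1433) x1=(-1.4663, 0.6850)
step 33: x0=(0.8313, 0.1492) x1=(-1.4636, 0.6728)
step 34: x0=(0.8219, 0.1551) x1=(-1.4608, 0.6606)
step 35: x0=(0.8123, 0.1611) x1=(-1.4579, 0.6484)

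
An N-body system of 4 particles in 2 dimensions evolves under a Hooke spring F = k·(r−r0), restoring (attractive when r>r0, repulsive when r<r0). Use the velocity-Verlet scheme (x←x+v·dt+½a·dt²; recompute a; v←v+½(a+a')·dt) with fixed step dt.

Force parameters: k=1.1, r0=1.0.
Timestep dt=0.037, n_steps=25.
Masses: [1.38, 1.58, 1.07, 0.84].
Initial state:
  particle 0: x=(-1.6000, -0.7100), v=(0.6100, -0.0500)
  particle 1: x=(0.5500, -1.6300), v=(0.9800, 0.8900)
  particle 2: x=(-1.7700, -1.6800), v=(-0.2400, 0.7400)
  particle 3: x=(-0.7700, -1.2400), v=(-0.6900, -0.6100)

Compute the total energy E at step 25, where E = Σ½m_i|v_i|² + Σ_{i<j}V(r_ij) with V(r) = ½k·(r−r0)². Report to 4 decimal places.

step 0: x0=(-1.6000, -0.7100) x1=(0.5500, -1.6300) x2=(-1.7700, -1.6800) x3=(-0.7700, -1.2400)
step 1: x0=(-1.5768, -0.7121) x1=(0.5849, -1.5968) x2=(-1.7779, -1.6526) x3=(-0.7953, -1.2627)
step 2: x0=(-1.5522, -0.7147) x1=(0.6169, -1.5630) x2=(-1.7838, -1.6251) x3=(-0.8198, -1.2857)
step 3: x0=(-1.5264, -0.7178) x1=(0.6459, -1.5287) x2=(-1.7877, -1.5977) x3=(-0.8435, -1.3089)
step 4: x0=(-1.4992, -0.7211) x1=(0.6720, -1.4940) x2=(-1.7897, -1.5704) x3=(-0.8662, -1.3323)
step 5: x0=(-1.4708, -0.7248) x1=(0.6949, -1.4588) x2=(-1.7897, -1.5431) x3=(-0.8876, -1.3560)
step 6: x0=(-1.4410, -0.7287) x1=(0.7147, -1.4233) x2=(-1.7878, -1.5159) x3=(-0.9077, -1.3799)
step 7: x0=(-1.4101, -0.7327) x1=(0.7314, -1.3874) x2=(-1.7840, -1.4889) x3=(-0.9263, -1.4041)
step 8: x0=(-1.3778, -0.7368) x1=(0.7448, -1.3512) x2=(-1.7784, -1.4620) x3=(-0.9432, -1.4284)
step 9: x0=(-1.3443, -0.7409) x1=(0.7551, -1.3148) x2=(-1.7710, -1.4352) x3=(-0.9585, -1.4530)
step 10: x0=(-1.3096, -0.7450) x1=(0.7621, -1.2782) x2=(-1.7618, -1.4086) x3=(-0.9720, -1.4777)
step 11: x0=(-1.2736, -0.7491) x1=(0.7659, -1.2416) x2=(-1.7509, -1.3820) x3=(-0.9837, -1.5027)
step 12: x0=(-1.2365, -0.7531) x1=(0.7665, -1.2048) x2=(-1.7384, -1.3555) x3=(-0.9934, -1.5278)
step 13: x0=(-1.1980, -0.7569) x1=(0.7639, -1.1681) x2=(-1.7242, -1.3290) x3=(-1.0013, -1.5531)
step 14: x0=(-1.1584, -0.7606) x1=(0.7583, -1.1314) x2=(-1.7085, -1.3025) x3=(-1.0072, -1.5785)
step 15: x0=(-1.1177, -0.7642) x1=(0.7496, -1.0949) x2=(-1.6913, -1.2760) x3=(-1.0113, -1.6041)
step 16: x0=(-1.0758, -0.7676) x1=(0.7379, -1.0585) x2=(-1.6727, -1.2494) x3=(-1.0135, -1.6296)
step 17: x0=(-1.0328, -0.7708) x1=(0.7233, -1.0223) x2=(-1.6525, -1.2227) x3=(-1.0139, -1.6552)
step 18: x0=(-0.9888, -0.7738) x1=(0.7059, -0.9864) x2=(-1.6310, -1.1958) x3=(-1.0125, -1.6807)
step 19: x0=(-0.9438, -0.7768) x1=(0.6858, -0.9509) x2=(-1.6081, -1.1687) x3=(-1.0093, -1.7060)
step 20: x0=(-0.8979, -0.7795) x1=(0.6631, -0.9157) x2=(-1.5838, -1.1415) x3=(-1.0046, -1.7310)
step 21: x0=(-0.8511, -0.7822) x1=(0.6380, -0.8810) x2=(-1.5582, -1.1140) x3=(-0.9982, -1.7557)
step 22: x0=(-0.8036, -0.7848) x1=(0.6105, -0.8468) x2=(-1.5314, -1.0864) x3=(-0.9903, -1.7799)
step 23: x0=(-0.7555, -0.7874) x1=(0.5808, -0.8130) x2=(-1.5033, -1.0585) x3=(-0.9810, -1.8034)
step 24: x0=(-0.7067, -0.7899) x1=(0.5491, -0.7799) x2=(-1.4740, -1.0305) x3=(-0.9703, -1.8262)
step 25: x0=(-0.6575, -0.7924) x1=(0.5155, -0.7473) x2=(-1.4436, -1.0023) x3=(-0.9582, -1.8481)
step 0 velocities: v0=(0.6100, -0.0500) v1=(0.9800, 0.8900) v2=(-0.2400, 0.7400) v3=(-0.6900, -0.6100)
step 0: KE=2.3230, PE=2.0275, E=4.3504
step 25 velocities: v0=(1.3346, -0.0689) v1=(-0.9316, 0.8730) v2=(0.8369, 0.7644) v3=(0.3434, -0.5780)
step 25: KE=3.3971, PE=0.9525, E=4.3495

4.3495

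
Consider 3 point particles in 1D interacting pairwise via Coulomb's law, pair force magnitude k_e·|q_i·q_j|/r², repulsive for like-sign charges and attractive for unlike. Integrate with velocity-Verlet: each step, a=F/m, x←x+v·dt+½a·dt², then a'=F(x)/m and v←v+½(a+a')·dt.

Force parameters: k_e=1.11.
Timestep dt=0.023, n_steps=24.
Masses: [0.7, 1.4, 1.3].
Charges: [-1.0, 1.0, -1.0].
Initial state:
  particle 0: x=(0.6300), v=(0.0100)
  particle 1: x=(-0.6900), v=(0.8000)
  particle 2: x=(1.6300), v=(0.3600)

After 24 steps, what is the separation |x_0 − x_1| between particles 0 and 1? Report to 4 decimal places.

0.3093

step 0: x0=(0.6300) x1=(-0.6900) x2=(1.6300)
step 1: x0=(0.6296) x1=(-0.6714) x2=(1.6385)
step 2: x0=(0.6278) x1=(-0.6526) x2=(1.6473)
step 3: x0=(0.6248) x1=(-0.6333) x2=(1.6565)
step 4: x0=(0.6204) x1=(-0.6138) x2=(1.6660)
step 5: x0=(0.6147) x1=(-0.5938) x2=(1.6758)
step 6: x0=(0.6076) x1=(-0.5736) x2=(1.6860)
step 7: x0=(0.5993) x1=(-0.5529) x2=(1.6964)
step 8: x0=(0.5896) x1=(-0.5318) x2=(1.7071)
step 9: x0=(0.5786) x1=(-0.5103) x2=(1.7181)
step 10: x0=(0.5662) x1=(-0.4884) x2=(1.7294)
step 11: x0=(0.5525) x1=(-0.4660) x2=(1.7409)
step 12: x0=(0.5373) x1=(-0.4431) x2=(1.7527)
step 13: x0=(0.5208) x1=(-0.4197) x2=(1.7646)
step 14: x0=(0.5027) x1=(-0.3958) x2=(1.7767)
step 15: x0=(0.4831) x1=(-0.3712) x2=(1.7891)
step 16: x0=(0.4618) x1=(-0.3459) x2=(1.8016)
step 17: x0=(0.4388) x1=(-0.3200) x2=(1.8142)
step 18: x0=(0.4138) x1=(-0.2932) x2=(1.8270)
step 19: x0=(0.3868) x1=(-0.2654) x2=(1.8399)
step 20: x0=(0.3574) x1=(-0.2366) x2=(1.8529)
step 21: x0=(0.3253) x1=(-0.2066) x2=(1.8661)
step 22: x0=(0.2898) x1=(-0.1749) x2=(1.8793)
step 23: x0=(0.2501) x1=(-0.1412) x2=(1.8925)
step 24: x0=(0.2046) x1=(-0.1046) x2=(1.9059)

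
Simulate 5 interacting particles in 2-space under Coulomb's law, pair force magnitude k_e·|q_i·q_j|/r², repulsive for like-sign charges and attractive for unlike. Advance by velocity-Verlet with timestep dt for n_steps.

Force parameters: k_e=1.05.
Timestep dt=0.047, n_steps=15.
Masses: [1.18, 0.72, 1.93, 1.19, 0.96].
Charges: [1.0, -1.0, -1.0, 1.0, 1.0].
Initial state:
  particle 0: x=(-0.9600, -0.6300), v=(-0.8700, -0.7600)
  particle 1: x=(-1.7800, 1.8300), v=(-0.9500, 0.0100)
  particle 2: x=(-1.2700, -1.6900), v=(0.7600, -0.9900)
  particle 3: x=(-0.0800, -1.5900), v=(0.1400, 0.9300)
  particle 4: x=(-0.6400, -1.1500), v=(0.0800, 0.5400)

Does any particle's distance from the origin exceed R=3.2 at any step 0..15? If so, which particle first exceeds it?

step 0: x0=(-0.9600, -0.6300) x1=(-1.7800, 1.8300) x2=(-1.2700, -1.6900) x3=(-0.0800, -1.5900) x4=(-0.6400, -1.1500)
step 1: x0=(-1.0029, -0.6637) x1=(-1.8245, 1.8301) x2=(-1.2331, -1.7355) x3=(-0.0722, -1.5479) x4=(-0.6378, -1.1269)
step 2: x0=(-1.0507, -0.6934) x1=(-1.8686, 1.8296) x2=(-1.1939, -1.7788) x3=(-0.0619, -1.5091) x4=(-0.6376, -1.1086)
step 3: x0=(-1.1037, -0.7197) x1=(-1.9125, 1.8283) x2=(-1.1526, -1.8197) x3=(-0.0489, -1.4734) x4=(-0.6386, -1.0947)
step 4: x0=(-1.1621, -0.7432) x1=(-1.9560, 1.8263) x2=(-1.1096, -1.8583) x3=(-0.0330, -1.4410) x4=(-0.6403, -1.0846)
step 5: x0=(-1.2256, -0.7647) x1=(-1.9992, 1.8237) x2=(-1.0651, -1.8944) x3=(-0.0143, -1.4115) x4=(-0.6427, -1.0778)
step 6: x0=(-1.2939, -0.7848) x1=(-2.0420, 1.8204) x2=(-1.0191, -1.9280) x3=(0.0074, -1.3848) x4=(-0.6458, -1.0737)
step 7: x0=(-1.3664, -0.8040) x1=(-2.0846, 1.8164) x2=(-0.9720, -1.9591) x3=(0.0319, -1.3606) x4=(-0.6499, -1.0719)
step 8: x0=(-1.4425, -0.8227) x1=(-2.1268, 1.8117) x2=(-0.9239, -1.9879) x3=(0.0592, -1.3388) x4=(-0.6553, -1.0721)
step 9: x0=(-1.5217, -0.8412) x1=(-2.1687, 1.8063) x2=(-0.8750, -2.0143) x3=(0.0892, -1.3191) x4=(-0.6620, -1.0743)
step 10: x0=(-1.6034, -0.8595) x1=(-2.2103, 1.8003) x2=(-0.8254, -2.0384) x3=(0.1215, -1.3012) x4=(-0.6701, -1.0785)
step 11: x0=(-1.6874, -0.8777) x1=(-2.2516, 1.7936) x2=(-0.7753, -2.0603) x3=(0.1561, -1.2850) x4=(-0.6797, -1.0846)
step 12: x0=(-1.7732, -0.8959) x1=(-2.2926, 1.7861) x2=(-0.7247, -2.0801) x3=(0.1927, -1.2703) x4=(-0.6905, -1.0927)
step 13: x0=(-1.8606, -0.9140) x1=(-2.3333, 1.7781) x2=(-0.6738, -2.0979) x3=(0.2311, -1.2569) x4=(-0.7025, -1.1028)
step 14: x0=(-1.9494, -0.9320) x1=(-2.3738, 1.7693) x2=(-0.6226, -2.1136) x3=(0.2710, -1.2447) x4=(-0.7154, -1.1151)
step 15: x0=(-2.0395, -0.9500) x1=(-2.4139, 1.7599) x2=(-0.5712, -2.1275) x3=(0.3123, -1.2336) x4=(-0.7291, -1.1294)

no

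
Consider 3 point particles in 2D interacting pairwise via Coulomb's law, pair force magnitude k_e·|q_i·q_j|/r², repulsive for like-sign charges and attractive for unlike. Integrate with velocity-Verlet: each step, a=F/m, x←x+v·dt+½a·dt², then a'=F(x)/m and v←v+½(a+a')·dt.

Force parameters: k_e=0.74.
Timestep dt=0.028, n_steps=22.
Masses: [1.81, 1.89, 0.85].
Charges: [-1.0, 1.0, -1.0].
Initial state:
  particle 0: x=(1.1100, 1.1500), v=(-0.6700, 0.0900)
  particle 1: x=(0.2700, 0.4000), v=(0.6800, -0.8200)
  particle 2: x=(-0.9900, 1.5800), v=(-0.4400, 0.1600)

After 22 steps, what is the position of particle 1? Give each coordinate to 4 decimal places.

(0.7065, -0.0408)

step 0: x0=(1.1100, 1.1500) x1=(0.2700, 0.4000) x2=(-0.9900, 1.5800)
step 1: x0=(1.0912, 1.1524) x1=(0.2891, 0.3772) x2=(-1.0023, 1.5844)
step 2: x0=(1.0722, 1.1547) x1=(0.3083, 0.3546) x2=(-1.0146, 1.5887)
step 3: x0=(1.0532, 1.1567) x1=(0.3276, 0.3322) x2=(-1.0269, 1.5929)
step 4: x0=(1.0340, 1.1585) x1=(0.3470, 0.3101) x2=(-1.0392, 1.5970)
step 5: x0=(1.0148, 1.1601) x1=(0.3665, 0.2882) x2=(-1.0515, 1.6010)
step 6: x0=(0.9954, 1.1615) x1=(0.3861, 0.2666) x2=(-1.0638, 1.6049)
step 7: x0=(0.9760, 1.1626) x1=(0.4058, 0.2453) x2=(-1.0761, 1.6087)
step 8: x0=(0.9565, 1.1635) x1=(0.4256, 0.2243) x2=(-1.0885, 1.6124)
step 9: x0=(0.9369, 1.1641) x1=(0.4454, 0.2035) x2=(-1.1009, 1.6160)
step 10: x0=(0.9173, 1.1644) x1=(0.4653, 0.1830) x2=(-1.1133, 1.6196)
step 11: x0=(0.8977, 1.1645) x1=(0.4853, 0.1629) x2=(-1.1258, 1.6231)
step 12: x0=(0.8780, 1.1643) x1=(0.5053, 0.1429) x2=(-1.1384, 1.6266)
step 13: x0=(0.8582, 1.1639) x1=(0.5254, 0.1233) x2=(-1.1509, 1.6300)
step 14: x0=(0.8385, 1.1632) x1=(0.5455, 0.1040) x2=(-1.1636, 1.6333)
step 15: x0=(0.8188, 1.1622) x1=(0.5656, 0.0849) x2=(-1.1763, 1.6366)
step 16: x0=(0.7991, 1.1609) x1=(0.5858, 0.0662) x2=(-1.1890, 1.6398)
step 17: x0=(0.7794, 1.1594) x1=(0.6059, 0.0477) x2=(-1.2019, 1.6430)
step 18: x0=(0.7598, 1.1575) x1=(0.6261, 0.0294) x2=(-1.2148, 1.6462)
step 19: x0=(0.7402, 1.1555) x1=(0.6462, 0.0115) x2=(-1.2277, 1.6493)
step 20: x0=(0.7206, 1.1531) x1=(0.6663, -0.0062) x2=(-1.2408, 1.6524)
step 21: x0=(0.7012, 1.1505) x1=(0.6864, -0.0236) x2=(-1.2539, 1.6555)
step 22: x0=(0.6817, 1.1477) x1=(0.7065, -0.0408) x2=(-1.2671, 1.6585)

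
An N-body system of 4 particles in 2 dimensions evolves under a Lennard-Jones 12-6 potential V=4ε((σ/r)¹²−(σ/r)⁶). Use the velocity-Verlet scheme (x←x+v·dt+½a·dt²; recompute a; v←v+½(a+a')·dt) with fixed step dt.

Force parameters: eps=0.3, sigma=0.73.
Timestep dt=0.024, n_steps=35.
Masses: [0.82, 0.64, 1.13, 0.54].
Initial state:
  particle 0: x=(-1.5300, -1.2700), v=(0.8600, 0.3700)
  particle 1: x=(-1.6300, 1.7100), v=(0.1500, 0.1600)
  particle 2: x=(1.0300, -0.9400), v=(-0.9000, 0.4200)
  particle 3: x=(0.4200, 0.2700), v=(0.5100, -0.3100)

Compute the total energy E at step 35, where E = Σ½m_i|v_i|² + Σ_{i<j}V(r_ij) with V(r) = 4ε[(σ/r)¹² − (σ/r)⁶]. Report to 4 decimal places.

step 0: x0=(-1.5300, -1.2700) x1=(-1.6300, 1.7100) x2=(1.0300, -0.9400) x3=(0.4200, 0.2700)
step 1: x0=(-1.5094, -1.2611) x1=(-1.6264, 1.7138) x2=(1.0084, -0.9299) x3=(0.4323, 0.2625)
step 2: x0=(-1.4887, -1.2522) x1=(-1.6228, 1.7177) x2=(0.9867, -0.9197) x3=(0.4446, 0.2549)
step 3: x0=(-1.4681, -1.2434) x1=(-1.6192, 1.7215) x2=(0.9651, -0.9095) x3=(0.4570, 0.2471)
step 4: x0=(-1.4474, -1.2345) x1=(-1.6156, 1.7253) x2=(0.9433, -0.8991) x3=(0.4695, 0.2391)
step 5: x0=(-1.4268, -1.2256) x1=(-1.6120, 1.7292) x2=(0.9216, -0.8887) x3=(0.4821, 0.2309)
step 6: x0=(-1.4061, -1.2167) x1=(-1.6084, 1.7330) x2=(0.8997, -0.8781) x3=(0.4947, 0.2224)
step 7: x0=(-1.3855, -1.2078) x1=(-1.6048, 1.7368) x2=(0.8779, -0.8674) x3=(0.5075, 0.2136)
step 8: x0=(-1.3648, -1.1989) x1=(-1.6012, 1.7407) x2=(0.8559, -0.8565) x3=(0.5204, 0.2044)
step 9: x0=(-1.3441, -1.1900) x1=(-1.5975, 1.7445) x2=(0.8339, -0.8453) x3=(0.5335, 0.1948)
step 10: x0=(-1.3235, -1.1811) x1=(-1.5939, 1.7483) x2=(0.8118, -0.8340) x3=(0.5467, 0.1846)
step 11: x0=(-1.3028, -1.1722) x1=(-1.5903, 1.7522) x2=(0.7896, -0.8223) x3=(0.5601, 0.1739)
step 12: x0=(-1.2821, -1.1633) x1=(-1.5867, 1.7560) x2=(0.7674, -0.8103) x3=(0.5736, 0.1624)
step 13: x0=(-1.2614, -1.1544) x1=(-1.5831, 1.7598) x2=(0.7451, -0.7979) x3=(0.5872, 0.1501)
step 14: x0=(-1.2407, -1.1455) x1=(-1.5795, 1.7636) x2=(0.7227, -0.7851) x3=(0.6011, 0.1369)
step 15: x0=(-1.2200, -1.1366) x1=(-1.5759, 1.7674) x2=(0.7002, -0.7718) x3=(0.6150, 0.1226)
step 16: x0=(-1.1993, -1.1277) x1=(-1.5723, 1.7713) x2=(0.6777, -0.7579) x3=(0.6291, 0.1073)
step 17: x0=(-1.1786, -1.1188) x1=(-1.5686, 1.7751) x2=(0.6551, -0.7437) x3=(0.6432, 0.0911)
step 18: x0=(-1.1579, -1.1099) x1=(-1.5650, 1.7789) x2=(0.6325, -0.7292) x3=(0.6573, 0.0745)
step 19: x0=(-1.1371, -1.1009) x1=(-1.5614, 1.7827) x2=(0.6100, -0.7151) x3=(0.6714, 0.0585)
step 20: x0=(-1.1163, -1.0920) x1=(-1.5578, 1.7865) x2=(0.5873, -0.7022) x3=(0.6857, 0.0451)
step 21: x0=(-1.0956, -1.0831) x1=(-1.5542, 1.7904) x2=(0.5642, -0.6919) x3=(0.7007, 0.0372)
step 22: x0=(-1.0748, -1.0741) x1=(-1.5505, 1.7942) x2=(0.5405, -0.6852) x3=(0.7172, 0.0368)
step 23: x0=(-1.0539, -1.0652) x1=(-1.5469, 1.7980) x2=(0.5159, -0.6820) x3=(0.7353, 0.0436)
step 24: x0=(-1.0331, -1.0562) x1=(-1.5433, 1.8018) x2=(0.4906, -0.6809) x3=(0.7549, 0.0549)
step 25: x0=(-1.0122, -1.0473) x1=(-1.5397, 1.8056) x2=(0.4650, -0.6808) x3=(0.7752, 0.0683)
step 26: x0=(-0.9913, -1.0383) x1=(-1.5360, 1.8094) x2=(0.4393, -0.6809) x3=(0.7956, 0.0819)
step 27: x0=(-0.9703, -1.0293) x1=(-1.5324, 1.8132) x2=(0.4136, -0.6807) x3=(0.8157, 0.0951)
step 28: x0=(-0.9492, -1.0203) x1=(-1.5288, 1.8170) x2=(0.3882, -0.6801) x3=(0.8354, 0.1074)
step 29: x0=(-0.9281, -1.0112) x1=(-1.5252, 1.8208) x2=(0.3629, -0.6791) x3=(0.8546, 0.1187)
step 30: x0=(-0.9069, -1.0022) x1=(-1.5215, 1.8246) x2=(0.3378, -0.6777) x3=(0.8732, 0.1292)
step 31: x0=(-0.8856, -0.9931) x1=(-1.5179, 1.8284) x2=(0.3128, -0.6760) x3=(0.8914, 0.1389)
step 32: x0=(-0.8641, -0.9839) x1=(-1.5143, 1.8322) x2=(0.2880, -0.6739) x3=(0.9090, 0.1480)
step 33: x0=(-0.8424, -0.9747) x1=(-1.5106, 1.8360) x2=(0.2633, -0.6717) x3=(0.9262, 0.1565)
step 34: x0=(-0.8204, -0.9655) x1=(-1.5070, 1.8398) x2=(0.2385, -0.6692) x3=(0.9431, 0.1645)
step 35: x0=(-0.7982, -0.9561) x1=(-1.5034, 1.8436) x2=(0.2137, -0.6667) x3=(0.9596, 0.1721)
step 0 velocities: v0=(0.8600, 0.3700) v1=(0.1500, 0.1600) v2=(-0.9000, 0.4200) v3=(0.5100, -0.3100)
step 0: KE=1.0282, PE=-0.0311, E=0.9972
step 35 velocities: v0=(0.9359, 0.3921) v1=(0.1513, 0.1582) v2=(-1.0375, 0.1083) v3=(0.6810, 0.3107)
step 35: KE=1.2035, PE=-0.2057, E=0.9979

0.9979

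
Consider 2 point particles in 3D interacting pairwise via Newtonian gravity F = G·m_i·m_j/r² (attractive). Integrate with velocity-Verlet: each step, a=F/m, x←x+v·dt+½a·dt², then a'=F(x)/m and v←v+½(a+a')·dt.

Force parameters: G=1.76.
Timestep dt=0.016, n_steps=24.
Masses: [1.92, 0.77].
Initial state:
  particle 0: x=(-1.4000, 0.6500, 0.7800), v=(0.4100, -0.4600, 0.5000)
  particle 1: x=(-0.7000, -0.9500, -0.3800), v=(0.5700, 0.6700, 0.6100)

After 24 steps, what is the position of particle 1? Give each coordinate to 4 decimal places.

(-0.5046, -0.6459, -0.1085)

step 0: x0=(-1.4000, 0.6500, 0.7800) x1=(-0.7000, -0.9500, -0.3800)
step 1: x0=(-1.3934, 0.6426, 0.7880) x1=(-0.6909, -0.9392, -0.3702)
step 2: x0=(-1.3868, 0.6352, 0.7959) x1=(-0.6819, -0.9283, -0.3603)
step 3: x0=(-1.3802, 0.6276, 0.8038) x1=(-0.6729, -0.9172, -0.3502)
step 4: x0=(-1.3735, 0.6201, 0.8116) x1=(-0.6641, -0.9059, -0.3401)
step 5: x0=(-1.3669, 0.6124, 0.8194) x1=(-0.6553, -0.8945, -0.3298)
step 6: x0=(-1.3601, 0.6047, 0.8272) x1=(-0.6465, -0.8829, -0.3194)
step 7: x0=(-1.3534, 0.5970, 0.8349) x1=(-0.6379, -0.8712, -0.3089)
step 8: x0=(-1.3466, 0.5891, 0.8425) x1=(-0.6293, -0.8593, -0.2983)
step 9: x0=(-1.3398, 0.5813, 0.8501) x1=(-0.6208, -0.8473, -0.2875)
step 10: x0=(-1.3330, 0.5733, 0.8577) x1=(-0.6124, -0.8351, -0.2766)
step 11: x0=(-1.3261, 0.5653, 0.8652) x1=(-0.6040, -0.8227, -0.2656)
step 12: x0=(-1.3192, 0.5572, 0.8726) x1=(-0.5958, -0.8101, -0.2544)
step 13: x0=(-1.3122, 0.5490, 0.8800) x1=(-0.5876, -0.7974, -0.2431)
step 14: x0=(-1.3053, 0.5408, 0.8873) x1=(-0.5796, -0.7845, -0.2317)
step 15: x0=(-1.2982, 0.5325, 0.8946) x1=(-0.5716, -0.7715, -0.2201)
step 16: x0=(-1.2912, 0.5241, 0.9018) x1=(-0.5637, -0.7583, -0.2083)
step 17: x0=(-1.2841, 0.5157, 0.9089) x1=(-0.5560, -0.7449, -0.1964)
step 18: x0=(-1.2769, 0.5072, 0.9160) x1=(-0.5483, -0.7313, -0.1844)
step 19: x0=(-1.2697, 0.4986, 0.9230) x1=(-0.5407, -0.7175, -0.1722)
step 20: x0=(-1.2625, 0.4900, 0.9300) x1=(-0.5333, -0.7036, -0.1598)
step 21: x0=(-1.2552, 0.4812, 0.9369) x1=(-0.5259, -0.6894, -0.1472)
step 22: x0=(-1.2479, 0.4724, 0.9437) x1=(-0.5187, -0.6751, -0.1345)
step 23: x0=(-1.2406, 0.4635, 0.9504) x1=(-0.5116, -0.6606, -0.1216)
step 24: x0=(-1.2331, 0.4546, 0.9571) x1=(-0.5046, -0.6459, -0.1085)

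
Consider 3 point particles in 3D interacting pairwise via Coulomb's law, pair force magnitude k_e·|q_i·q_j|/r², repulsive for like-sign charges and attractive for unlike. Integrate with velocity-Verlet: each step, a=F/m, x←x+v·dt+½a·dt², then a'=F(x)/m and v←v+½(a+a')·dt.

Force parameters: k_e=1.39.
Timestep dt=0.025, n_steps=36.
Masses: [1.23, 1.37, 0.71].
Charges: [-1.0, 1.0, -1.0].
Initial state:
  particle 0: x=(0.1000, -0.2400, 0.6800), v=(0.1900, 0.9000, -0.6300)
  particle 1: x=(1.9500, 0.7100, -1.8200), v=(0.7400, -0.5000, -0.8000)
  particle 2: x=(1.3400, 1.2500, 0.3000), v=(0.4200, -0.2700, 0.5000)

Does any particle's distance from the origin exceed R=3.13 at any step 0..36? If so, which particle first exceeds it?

yes, particle 1

step 0: x0=(0.1000, -0.2400, 0.6800) x1=(1.9500, 0.7100, -1.8200) x2=(1.3400, 1.2500, 0.3000)
step 1: x0=(0.1047, -0.2176, 0.6642) x1=(1.9685, 0.6975, -1.8399) x2=(1.3506, 1.2433, 0.3124)
step 2: x0=(0.1093, -0.1952, 0.6485) x1=(1.9869, 0.6850, -1.8597) x2=(1.3615, 1.2369, 0.3244)
step 3: x0=(0.1139, -0.1730, 0.6327) x1=(2.0052, 0.6726, -1.8793) x2=(1.3727, 1.2306, 0.3363)
step 4: x0=(0.1184, -0.1510, 0.6169) x1=(2.0235, 0.6601, -1.8987) x2=(1.3841, 1.2245, 0.3478)
step 5: x0=(0.1227, -0.1290, 0.6010) x1=(2.0417, 0.6476, -1.9181) x2=(1.3959, 1.2186, 0.3592)
step 6: x0=(0.1270, -0.1072, 0.5851) x1=(2.0598, 0.6352, -1.9372) x2=(1.4079, 1.2129, 0.3702)
step 7: x0=(0.1311, -0.0855, 0.5693) x1=(2.0779, 0.6228, -1.9562) x2=(1.4202, 1.2074, 0.3811)
step 8: x0=(0.1352, -0.0640, 0.5533) x1=(2.0959, 0.6104, -1.9751) x2=(1.4329, 1.2022, 0.3917)
step 9: x0=(0.1391, -0.0426, 0.5374) x1=(2.1139, 0.5980, -1.9938) x2=(1.4458, 1.1971, 0.4021)
step 10: x0=(0.1430, -0.0213, 0.5214) x1=(2.1318, 0.5856, -2.0124) x2=(1.4591, 1.1923, 0.4123)
step 11: x0=(0.1467, -0.0001, 0.5054) x1=(2.1496, 0.5732, -2.0309) x2=(1.4727, 1.1877, 0.4224)
step 12: x0=(0.1503, 0.0209, 0.4893) x1=(2.1674, 0.5608, -2.0492) x2=(1.4866, 1.1833, 0.4322)
step 13: x0=(0.1537, 0.0418, 0.4732) x1=(2.1851, 0.5484, -2.0675) x2=(1.5009, 1.1791, 0.4419)
step 14: x0=(0.1570, 0.0625, 0.4570) x1=(2.2027, 0.5361, -2.0855) x2=(1.5155, 1.1751, 0.4514)
step 15: x0=(0.1602, 0.0831, 0.4408) x1=(2.2203, 0.5238, -2.1035) x2=(1.5305, 1.1713, 0.4607)
step 16: x0=(0.1632, 0.1035, 0.4246) x1=(2.2379, 0.5114, -2.1213) x2=(1.5458, 1.1677, 0.4699)
step 17: x0=(0.1661, 0.1239, 0.4082) x1=(2.2554, 0.4991, -2.1390) x2=(1.5615, 1.1644, 0.4789)
step 18: x0=(0.1689, 0.1441, 0.3919) x1=(2.2728, 0.4868, -2.1566) x2=(1.5775, 1.1612, 0.4878)
step 19: x0=(0.1715, 0.1641, 0.3754) x1=(2.2902, 0.4745, -2.1741) x2=(1.5939, 1.1583, 0.4966)
step 20: x0=(0.1739, 0.1841, 0.3589) x1=(2.3075, 0.4623, -2.1914) x2=(1.6107, 1.1555, 0.5053)
step 21: x0=(0.1762, 0.2039, 0.3424) x1=(2.3247, 0.4500, -2.2086) x2=(1.6278, 1.1530, 0.5139)
step 22: x0=(0.1784, 0.2236, 0.3257) x1=(2.3419, 0.4378, -2.2257) x2=(1.6453, 1.1506, 0.5224)
step 23: x0=(0.1804, 0.2432, 0.3090) x1=(2.3591, 0.4255, -2.2427) x2=(1.6632, 1.1484, 0.5307)
step 24: x0=(0.1822, 0.2626, 0.2922) x1=(2.3762, 0.4133, -2.2596) x2=(1.6814, 1.1463, 0.5390)
step 25: x0=(0.1839, 0.2820, 0.2754) x1=(2.3932, 0.4011, -2.2764) x2=(1.7001, 1.1445, 0.5473)
step 26: x0=(0.1854, 0.3012, 0.2584) x1=(2.4102, 0.3889, -2.2931) x2=(1.7190, 1.1428, 0.5554)
step 27: x0=(0.1868, 0.3204, 0.2414) x1=(2.4272, 0.3768, -2.3097) x2=(1.7384, 1.1412, 0.5635)
step 28: x0=(0.1880, 0.3394, 0.2243) x1=(2.4441, 0.3646, -2.3261) x2=(1.7581, 1.1398, 0.5716)
step 29: x0=(0.1891, 0.3583, 0.2070) x1=(2.4609, 0.3525, -2.3425) x2=(1.7782, 1.1385, 0.5796)
step 30: x0=(0.1900, 0.3772, 0.1897) x1=(2.4777, 0.3404, -2.3587) x2=(1.7986, 1.1373, 0.5875)
step 31: x0=(0.1908, 0.3959, 0.1724) x1=(2.4944, 0.3283, -2.3749) x2=(1.8194, 1.1363, 0.5954)
step 32: x0=(0.1914, 0.4146, 0.1549) x1=(2.5111, 0.3162, -2.3909) x2=(1.8406, 1.1354, 0.6033)
step 33: x0=(0.1919, 0.4332, 0.1373) x1=(2.5277, 0.3041, -2.4069) x2=(1.8620, 1.1346, 0.6112)
step 34: x0=(0.1923, 0.4517, 0.1196) x1=(2.5443, 0.2921, -2.4228) x2=(1.8839, 1.1339, 0.6190)
step 35: x0=(0.1925, 0.4701, 0.1019) x1=(2.5609, 0.2800, -2.4385) x2=(1.9060, 1.1333, 0.6268)
step 36: x0=(0.1926, 0.4885, 0.0840) x1=(2.5774, 0.2680, -2.4542) x2=(1.9285, 1.1327, 0.6346)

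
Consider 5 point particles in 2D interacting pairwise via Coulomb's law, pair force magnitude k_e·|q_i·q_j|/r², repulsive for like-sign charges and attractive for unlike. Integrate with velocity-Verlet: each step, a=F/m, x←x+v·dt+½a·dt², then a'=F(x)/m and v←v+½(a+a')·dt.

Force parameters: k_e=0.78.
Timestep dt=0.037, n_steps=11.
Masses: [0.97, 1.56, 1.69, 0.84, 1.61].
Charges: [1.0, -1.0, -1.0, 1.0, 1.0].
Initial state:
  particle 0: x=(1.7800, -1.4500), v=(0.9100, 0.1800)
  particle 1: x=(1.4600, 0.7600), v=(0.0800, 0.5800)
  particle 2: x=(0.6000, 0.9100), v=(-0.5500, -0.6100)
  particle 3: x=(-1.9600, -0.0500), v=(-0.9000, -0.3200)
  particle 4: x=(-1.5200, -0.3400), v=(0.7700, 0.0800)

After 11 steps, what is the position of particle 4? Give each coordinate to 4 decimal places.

(-1.1248, -0.3343)

step 0: x0=(1.7800, -1.4500) x1=(1.4600, 0.7600) x2=(0.6000, 0.9100) x3=(-1.9600, -0.0500) x4=(-1.5200, -0.3400)
step 1: x0=(1.8137, -1.4432) x1=(1.4634, 0.7813) x2=(0.5792, 0.8874) x3=(-1.9951, -0.0605) x4=(-1.4905, -0.3376)
step 2: x0=(1.8474, -1.4361) x1=(1.4675, 0.8023) x2=(0.5574, 0.8648) x3=(-2.0334, -0.0691) x4=(-1.4591, -0.3362)
step 3: x0=(1.8812, -1.4287) x1=(1.4723, 0.8231) x2=(0.5348, 0.8420) x3=(-2.0744, -0.0762) x4=(-1.4260, -0.3353)
step 4: x0=(1.9150, -1.4209) x1=(1.4778, 0.8437) x2=(0.5113, 0.8191) x3=(-2.1176, -0.0823) x4=(-1.3916, -0.3348)
step 5: x0=(1.9488, -1.4130) x1=(1.4840, 0.8642) x2=(0.4870, 0.7960) x3=(-2.1627, -0.0875) x4=(-1.3561, -0.3345)
step 6: x0=(1.9826, -1.4047) x1=(1.4908, 0.8846) x2=(0.4619, 0.7727) x3=(-2.2093, -0.0922) x4=(-1.3195, -0.3344)
step 7: x0=(2.0165, -1.3961) x1=(1.4981, 0.9048) x2=(0.4361, 0.7491) x3=(-2.2572, -0.0963) x4=(-1.2819, -0.3344)
step 8: x0=(2.0503, -1.3873) x1=(1.5059, 0.9250) x2=(0.4096, 0.7253) x3=(-2.3062, -0.1001) x4=(-1.2437, -0.3345)
step 9: x0=(2.0842, -1.3782) x1=(1.5142, 0.9451) x2=(0.3825, 0.7012) x3=(-2.3560, -0.1035) x4=(-1.2047, -0.3345)
step 10: x0=(2.1180, -1.3688) x1=(1.5229, 0.9652) x2=(0.3547, 0.6768) x3=(-2.4065, -0.1067) x4=(-1.1650, -0.3344)
step 11: x0=(2.1519, -1.3592) x1=(1.5320, 0.9852) x2=(0.3263, 0.6522) x3=(-2.4577, -0.1097) x4=(-1.1248, -0.3343)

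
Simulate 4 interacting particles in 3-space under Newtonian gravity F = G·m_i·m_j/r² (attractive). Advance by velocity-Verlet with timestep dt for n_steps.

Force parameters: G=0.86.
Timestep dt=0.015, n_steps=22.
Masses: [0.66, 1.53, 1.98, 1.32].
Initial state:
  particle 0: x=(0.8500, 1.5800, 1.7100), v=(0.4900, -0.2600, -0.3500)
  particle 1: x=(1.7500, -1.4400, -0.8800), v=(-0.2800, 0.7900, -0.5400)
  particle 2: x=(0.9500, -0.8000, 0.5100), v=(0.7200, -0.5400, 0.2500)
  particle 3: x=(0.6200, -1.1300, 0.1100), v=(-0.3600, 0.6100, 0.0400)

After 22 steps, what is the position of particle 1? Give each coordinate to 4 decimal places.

step 0: x0=(0.8500, 1.5800, 1.7100) x1=(1.7500, -1.4400, -0.8800) x2=(0.9500, -0.8000, 0.5100) x3=(0.6200, -1.1300, 0.1100)
step 1: x0=(0.8574, 1.5761, 1.7047) x1=(1.7457, -1.4281, -0.8880) x2=(0.9606, -0.8083, 0.5135) x3=(0.6149, -1.1206, 0.1109)
step 2: x0=(0.8647, 1.5720, 1.6994) x1=(1.7413, -1.4162, -0.8958) x2=(0.9709, -0.8169, 0.5165) x3=(0.6105, -1.1107, 0.1124)
step 3: x0=(0.8721, 1.5679, 1.6940) x1=(1.7368, -1.4041, -0.9035) x2=(0.9809, -0.8259, 0.5189) x3=(0.6068, -1.1003, 0.1144)
step 4: x0=(0.8794, 1.5637, 1.6886) x1=(1.7321, -1.3920, -0.9110) x2=(0.9905, -0.8353, 0.5209) x3=(0.6037, -1.0895, 0.1171)
step 5: x0=(0.8868, 1.5595, 1.6831) x1=(1.7273, -1.3798, -0.9182) x2=(0.9997, -0.8449, 0.5223) x3=(0.6014, -1.0782, 0.1203)
step 6: x0=(0.8942, 1.5551, 1.6776) x1=(1.7223, -1.3676, -0.9253) x2=(1.0085, -0.8547, 0.5232) x3=(0.5999, -1.0666, 0.1242)
step 7: x0=(0.9015, 1.5506, 1.6721) x1=(1.7172, -1.3553, -0.9322) x2=(1.0169, -0.8649, 0.5236) x3=(0.5991, -1.0547, 0.1286)
step 8: x0=(0.9089, 1.5461, 1.6664) x1=(1.7120, -1.3429, -0.9389) x2=(1.0249, -0.8753, 0.5234) x3=(0.5991, -1.0424, 0.1337)
step 9: x0=(0.9163, 1.5415, 1.6608) x1=(1.7067, -1.3305, -0.9455) x2=(1.0324, -0.8858, 0.5227) x3=(0.6000, -1.0299, 0.1394)
step 10: x0=(0.9237, 1.5368, 1.6551) x1=(1.7012, -1.3180, -0.9518) x2=(1.0394, -0.8966, 0.5214) x3=(0.6018, -1.0171, 0.1457)
step 11: x0=(0.9311, 1.5320, 1.6493) x1=(1.6956, -1.3054, -0.9579) x2=(1.0459, -0.9075, 0.5196) x3=(0.6044, -1.0040, 0.1526)
step 12: x0=(0.9385, 1.5271, 1.6435) x1=(1.6898, -1.2928, -0.9638) x2=(1.0518, -0.9186, 0.5172) x3=(0.6080, -0.9908, 0.1602)
step 13: x0=(0.9459, 1.5222, 1.6376) x1=(1.6840, -1.2801, -0.9696) x2=(1.0573, -0.9298, 0.5143) x3=(0.6126, -0.9775, 0.1684)
step 14: x0=(0.9533, 1.5171, 1.6317) x1=(1.6780, -1.2674, -0.9751) x2=(1.0621, -0.9410, 0.5107) x3=(0.6182, -0.9641, 0.1772)
step 15: x0=(0.9607, 1.5120, 1.6257) x1=(1.6719, -1.2546, -0.9804) x2=(1.0663, -0.9523, 0.5066) x3=(0.6248, -0.9506, 0.1868)
step 16: x0=(0.9681, 1.5067, 1.6197) x1=(1.6657, -1.2418, -0.9855) x2=(1.0699, -0.9636, 0.5019) x3=(0.6326, -0.9372, 0.1970)
step 17: x0=(0.9755, 1.5014, 1.6137) x1=(1.6594, -1.2289, -0.9904) x2=(1.0727, -0.9748, 0.4966) x3=(0.6416, -0.9238, 0.2079)
step 18: x0=(0.9829, 1.4960, 1.6075) x1=(1.6529, -1.2160, -0.9951) x2=(1.0748, -0.9860, 0.4906) x3=(0.6518, -0.9105, 0.2195)
step 19: x0=(0.9903, 1.4905, 1.6014) x1=(1.6463, -1.2030, -0.9995) x2=(1.0762, -0.9970, 0.4841) x3=(0.6633, -0.8975, 0.2318)
step 20: x0=(0.9977, 1.4849, 1.5952) x1=(1.6396, -1.1900, -1.0038) x2=(1.0767, -1.0078, 0.4769) x3=(0.6762, -0.8848, 0.2448)
step 21: x0=(1.0051, 1.4792, 1.5889) x1=(1.6328, -1.1769, -1.0078) x2=(1.0763, -1.0183, 0.4690) x3=(0.6906, -0.8726, 0.2586)
step 22: x0=(1.0125, 1.4735, 1.5826) x1=(1.6259, -1.1638, -1.0116) x2=(1.0750, -1.0284, 0.4605) x3=(0.7065, -0.8609, 0.2731)

(1.6259, -1.1638, -1.0116)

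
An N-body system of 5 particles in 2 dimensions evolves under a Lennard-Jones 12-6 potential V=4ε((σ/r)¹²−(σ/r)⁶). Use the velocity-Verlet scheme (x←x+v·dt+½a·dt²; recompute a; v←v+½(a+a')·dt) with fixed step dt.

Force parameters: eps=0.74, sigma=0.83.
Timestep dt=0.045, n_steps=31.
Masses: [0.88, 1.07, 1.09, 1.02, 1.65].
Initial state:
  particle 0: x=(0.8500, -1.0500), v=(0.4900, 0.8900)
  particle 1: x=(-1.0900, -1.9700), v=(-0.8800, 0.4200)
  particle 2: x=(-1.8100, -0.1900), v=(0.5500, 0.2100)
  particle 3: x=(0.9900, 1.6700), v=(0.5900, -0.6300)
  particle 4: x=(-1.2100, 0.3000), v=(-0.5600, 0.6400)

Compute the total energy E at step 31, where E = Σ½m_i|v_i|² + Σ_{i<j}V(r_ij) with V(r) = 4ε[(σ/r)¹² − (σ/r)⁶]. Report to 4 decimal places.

step 0: x0=(0.8500, -1.0500) x1=(-1.0900, -1.9700) x2=(-1.8100, -0.1900) x3=(0.9900, 1.6700) x4=(-1.2100, 0.3000)
step 1: x0=(0.8720, -1.0099) x1=(-1.1296, -1.9510) x2=(-1.8358, -0.2219) x3=(1.0165, 1.6416) x4=(-1.2018, 0.3561)
step 2: x0=(0.8939, -0.9699) x1=(-1.1692, -1.9319) x2=(-1.8764, -0.2675) x3=(1.0431, 1.6133) x4=(-1.1837, 0.4211)
step 3: x0=(0.9158, -0.9298) x1=(-1.2089, -1.9125) x2=(-1.9148, -0.3111) x3=(1.0696, 1.5849) x4=(-1.1671, 0.4846)
step 4: x0=(0.9376, -0.8897) x1=(-1.2486, -1.8929) x2=(-1.9506, -0.3522) x3=(1.0961, 1.5564) x4=(-1.1520, 0.5464)
step 5: x0=(0.9594, -0.8496) x1=(-1.2884, -1.8731) x2=(-1.9847, -0.3919) x3=(1.1225, 1.5280) x4=(-1.1380, 0.6071)
step 6: x0=(0.9811, -0.8095) x1=(-1.3283, -1.8529) x2=(-2.0178, -0.4307) x3=(1.1490, 1.4995) x4=(-1.1246, 0.6670)
step 7: x0=(1.0028, -0.7693) x1=(-1.3684, -1.8323) x2=(-2.0501, -0.4693) x3=(1.1754, 1.4709) x4=(-1.1115, 0.7264)
step 8: x0=(1.0245, -0.7290) x1=(-1.4087, -1.8111) x2=(-2.0819, -0.5079) x3=(1.2018, 1.4423) x4=(-1.0986, 0.7856)
step 9: x0=(1.0461, -0.6887) x1=(-1.4493, -1.7894) x2=(-2.1131, -0.5468) x3=(1.2281, 1.4137) x4=(-1.0858, 0.8446)
step 10: x0=(1.0677, -0.6484) x1=(-1.4904, -1.7668) x2=(-2.1437, -0.5864) x3=(1.2545, 1.3850) x4=(-1.0731, 0.9034)
step 11: x0=(1.0893, -0.6079) x1=(-1.5320, -1.7432) x2=(-2.1737, -0.6268) x3=(1.2808, 1.3562) x4=(-1.0604, 0.9622)
step 12: x0=(1.1109, -0.5673) x1=(-1.5744, -1.7181) x2=(-2.2029, -0.6686) x3=(1.3070, 1.3273) x4=(-1.0477, 1.0209)
step 13: x0=(1.1325, -0.5266) x1=(-1.6179, -1.6912) x2=(-2.2309, -0.7121) x3=(1.3332, 1.2982) x4=(-1.0351, 1.0795)
step 14: x0=(1.1540, -0.4856) x1=(-1.6630, -1.6618) x2=(-2.2574, -0.7580) x3=(1.3594, 1.2690) x4=(-1.0224, 1.1381)
step 15: x0=(1.1756, -0.4445) x1=(-1.7101, -1.6293) x2=(-2.2818, -0.8069) x3=(1.3855, 1.2396) x4=(-1.0098, 1.1967)
step 16: x0=(1.1972, -0.4030) x1=(-1.7594, -1.5936) x2=(-2.3041, -0.8589) x3=(1.4116, 1.2099) x4=(-0.9971, 1.2552)
step 17: x0=(1.2189, -0.3610) x1=(-1.8072, -1.5599) x2=(-2.3277, -0.9090) x3=(1.4376, 1.1799) x4=(-0.9844, 1.3138)
step 18: x0=(1.2406, -0.3185) x1=(-1.8317, -1.5553) x2=(-2.3743, -0.9303) x3=(1.4634, 1.1494) x4=(-0.9717, 1.3723)
step 19: x0=(1.2625, -0.2753) x1=(-1.8282, -1.5830) x2=(-2.4484, -0.9201) x3=(1.4892, 1.1182) x4=(-0.9590, 1.4308)
step 20: x0=(1.2845, -0.2309) x1=(-1.8222, -1.6134) x2=(-2.5249, -0.9072) x3=(1.5148, 1.0860) x4=(-0.9462, 1.4893)
step 21: x0=(1.3067, -0.1850) x1=(-1.8188, -1.6411) x2=(-2.5987, -0.8969) x3=(1.5401, 1.0526) x4=(-0.9335, 1.5478)
step 22: x0=(1.3294, -0.1369) x1=(-1.8182, -1.6662) x2=(-2.6700, -0.8891) x3=(1.5651, 1.0172) x4=(-0.9207, 1.6063)
step 23: x0=(1.3526, -0.0857) x1=(-1.8197, -1.6893) x2=(-2.7390, -0.8833) x3=(1.5895, 0.9792) x4=(-0.9080, 1.6648)
step 24: x0=(1.3769, -0.0301) x1=(-1.8229, -1.7109) x2=(-2.8065, -0.8789) x3=(1.6131, 0.9374) x4=(-0.8952, 1.7232)
step 25: x0=(1.4022, 0.0299) x1=(-1.8272, -1.7316) x2=(-2.8728, -0.8755) x3=(1.6357, 0.8918) x4=(-0.8824, 1.7817)
step 26: x0=(1.4252, 0.0817) x1=(-1.8325, -1.7515) x2=(-2.9381, -0.8729) x3=(1.6602, 0.8534) x4=(-0.8696, 1.8401)
step 27: x0=(1.4243, 0.0545) x1=(-1.8385, -1.7708) x2=(-3.0028, -0.8708) x3=(1.7055, 0.8830) x4=(-0.8568, 1.8986)
step 28: x0=(1.4183, 0.0125) x1=(-1.8451, -1.7897) x2=(-3.0670, -0.8691) x3=(1.7550, 0.9254) x4=(-0.8440, 1.9570)
step 29: x0=(1.4136, -0.0259) x1=(-1.8520, -1.8082) x2=(-3.1307, -0.8677) x3=(1.8035, 0.9648) x4=(-0.8312, 2.0154)
step 30: x0=(1.4106, -0.0600) x1=(-1.8593, -1.8266) x2=(-3.1941, -0.8666) x3=(1.8504, 1.0004) x4=(-0.8184, 2.0739)
step 31: x0=(1.4090, -0.0906) x1=(-1.8669, -1.8447) x2=(-3.2572, -0.8656) x3=(1.8961, 1.0330) x4=(-0.8055, 2.1323)
step 0 velocities: v0=(0.4900, 0.8900) v1=(-0.8800, 0.4200) v2=(0.5500, 0.2100) v3=(0.5900, -0.6300) v4=(-0.5600, 0.6400)
step 0: KE=2.1283, PE=2.2478, E=4.3761
step 31 velocities: v0=(-0.0239, -0.6549) v1=(-0.1703, -0.4013) v2=(-1.4006, 0.0196) v3=(1.0062, 0.7032) v4=(0.2852, 1.2982)
step 31: KE=3.5859, PE=-0.3021, E=3.2838

3.2838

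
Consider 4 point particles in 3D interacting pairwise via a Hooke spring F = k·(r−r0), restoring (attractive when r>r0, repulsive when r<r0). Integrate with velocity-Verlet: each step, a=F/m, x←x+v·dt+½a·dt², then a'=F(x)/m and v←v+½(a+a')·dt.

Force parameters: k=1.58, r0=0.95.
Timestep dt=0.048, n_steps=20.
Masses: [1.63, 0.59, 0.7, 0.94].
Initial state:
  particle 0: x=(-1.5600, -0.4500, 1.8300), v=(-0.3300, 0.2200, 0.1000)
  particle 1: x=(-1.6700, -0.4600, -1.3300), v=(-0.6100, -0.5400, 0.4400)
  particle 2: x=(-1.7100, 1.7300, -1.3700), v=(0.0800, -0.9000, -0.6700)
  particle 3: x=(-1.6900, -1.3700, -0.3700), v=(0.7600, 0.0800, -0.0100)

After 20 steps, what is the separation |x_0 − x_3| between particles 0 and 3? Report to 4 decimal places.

0.8639

step 0: x0=(-1.5600, -0.4500, 1.8300) x1=(-1.6700, -0.4600, -1.3300) x2=(-1.7100, 1.7300, -1.3700) x3=(-1.6900, -1.3700, -0.3700)
step 1: x0=(-1.5761, -0.4382, 1.8282) x1=(-1.6991, -0.4829, -1.3013) x2=(-1.7058, 1.6736, -1.3940) x3=(-1.6534, -1.3603, -0.3698)
step 2: x0=(-1.5928, -0.4242, 1.8131) x1=(-1.7277, -0.4995, -1.2580) x2=(-1.7008, 1.5915, -1.4013) x3=(-1.6168, -1.3394, -0.3682)
step 3: x0=(-1.6099, -0.4082, 1.7849) x1=(-1.7554, -0.5099, -1.2008) x2=(-1.6952, 1.4851, -1.3920) x3=(-1.5804, -1.3077, -0.3651)
step 4: x0=(-1.6273, -0.3903, 1.7441) x1=(-1.7821, -0.5143, -1.1307) x2=(-1.6891, 1.3559, -1.3662) x3=(-1.5446, -1.2660, -0.3604)
step 5: x0=(-1.6449, -0.3709, 1.6912) x1=(-1.8077, -0.5132, -1.0488) x2=(-1.6824, 1.2063, -1.3245) x3=(-1.5094, -1.2152, -0.3540)
step 6: x0=(-1.6626, -0.3503, 1.6268) x1=(-1.8322, -0.5069, -0.9563) x2=(-1.6753, 1.0387, -1.2676) x3=(-1.4751, -1.1563, -0.3456)
step 7: x0=(-1.6804, -0.3287, 1.5517) x1=(-1.8555, -0.4963, -0.8543) x2=(-1.6679, 0.8558, -1.1966) x3=(-1.4416, -1.0906, -0.3351)
step 8: x0=(-1.6981, -0.3064, 1.4670) x1=(-1.8780, -0.4821, -0.7443) x2=(-1.6602, 0.6609, -1.1127) x3=(-1.4091, -1.0192, -0.3225)
step 9: x0=(-1.7157, -0.2838, 1.3735) x1=(-1.9000, -0.4652, -0.6273) x2=(-1.6522, 0.4570, -1.0177) x3=(-1.3773, -0.9436, -0.3075)
step 10: x0=(-1.7330, -0.2610, 1.2726) x1=(-1.9220, -0.4467, -0.5045) x2=(-1.6439, 0.2474, -0.9132) x3=(-1.3461, -0.8649, -0.2903)
step 11: x0=(-1.7500, -0.2384, 1.1654) x1=(-1.9446, -0.4273, -0.3765) x2=(-1.6354, 0.0351, -0.8015) x3=(-1.3153, -0.7844, -0.2708)
step 12: x0=(-1.7667, -0.2162, 1.0533) x1=(-1.9686, -0.4079, -0.2441) x2=(-1.6264, -0.1774, -0.6851) x3=(-1.2845, -0.7032, -0.2490)
step 13: x0=(-1.7829, -0.1944, 0.9376) x1=(-1.9946, -0.3884, -0.1078) x2=(-1.6172, -0.3886, -0.5664) x3=(-1.2534, -0.6222, -0.2251)
step 14: x0=(-1.7988, -0.1731, 0.8195) x1=(-2.0228, -0.3685, 0.0311) x2=(-1.6085, -0.5985, -0.4475) x3=(-1.2212, -0.5416, -0.1989)
step 15: x0=(-1.8141, -0.1522, 0.7003) x1=(-2.0528, -0.3480, 0.1708) x2=(-1.6013, -0.8087, -0.3290) x3=(-1.1876, -0.4604, -0.1710)
step 16: x0=(-1.8289, -0.1316, 0.5810) x1=(-2.0841, -0.3278, 0.3092) x2=(-1.5955, -1.0196, -0.2103) x3=(-1.1532, -0.3782, -0.1422)
step 17: x0=(-1.8427, -0.1108, 0.4619) x1=(-2.1168, -0.3092, 0.4452) x2=(-1.5905, -1.2301, -0.0906) x3=(-1.1190, -0.2954, -0.1130)
step 18: x0=(-1.8552, -0.0899, 0.3425) x1=(-2.1509, -0.2940, 0.5797) x2=(-1.5862, -1.4377, 0.0303) x3=(-1.0855, -0.2129, -0.0834)
step 19: x0=(-1.8669, -0.0694, 0.2224) x1=(-2.1844, -0.2824, 0.7139) x2=(-1.5825, -1.6394, 0.1525) x3=(-1.0534, -0.1318, -0.0532)
step 20: x0=(-1.8782, -0.0500, 0.1017) x1=(-2.2154, -0.2746, 0.8468) x2=(-1.5796, -1.8317, 0.2756) x3=(-1.0231, -0.0534, -0.0218)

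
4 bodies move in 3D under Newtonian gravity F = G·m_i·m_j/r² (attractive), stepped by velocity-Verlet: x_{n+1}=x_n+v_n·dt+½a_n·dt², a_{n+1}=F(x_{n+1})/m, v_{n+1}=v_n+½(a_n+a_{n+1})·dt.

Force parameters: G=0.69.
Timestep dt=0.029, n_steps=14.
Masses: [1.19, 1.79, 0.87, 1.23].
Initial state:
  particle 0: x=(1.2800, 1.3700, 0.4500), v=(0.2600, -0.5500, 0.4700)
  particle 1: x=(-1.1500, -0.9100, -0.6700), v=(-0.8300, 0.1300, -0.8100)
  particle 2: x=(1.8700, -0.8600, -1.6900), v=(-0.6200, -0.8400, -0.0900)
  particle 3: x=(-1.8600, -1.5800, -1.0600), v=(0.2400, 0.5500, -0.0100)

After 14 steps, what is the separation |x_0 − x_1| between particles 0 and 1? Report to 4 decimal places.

3.9515

step 0: x0=(1.2800, 1.3700, 0.4500) x1=(-1.1500, -0.9100, -0.6700) x2=(1.8700, -0.8600, -1.6900) x3=(-1.8600, -1.5800, -1.0600)
step 1: x0=(1.2875, 1.3540, 0.4636) x1=(-1.1742, -0.9064, -0.6936) x2=(1.8519, -0.8843, -1.6926) x3=(-1.8527, -1.5637, -1.0601)
step 2: x0=(1.2949, 1.3379, 0.4771) x1=(-1.1989, -0.9032, -0.7175) x2=(1.8337, -0.9086, -1.6950) x3=(-1.8447, -1.5468, -1.0599)
step 3: x0=(1.3023, 1.3216, 0.4906) x1=(-1.2239, -0.9005, -0.7416) x2=(1.8154, -0.9329, -1.6974) x3=(-1.8358, -1.5291, -1.0592)
step 4: x0=(1.3096, 1.3053, 0.5039) x1=(-1.2494, -0.8984, -0.7660) x2=(1.7968, -0.9571, -1.6997) x3=(-1.8262, -1.5106, -1.0581)
step 5: x0=(1.3168, 1.2889, 0.5172) x1=(-1.2754, -0.8968, -0.7907) x2=(1.7781, -0.9813, -1.7020) x3=(-1.8156, -1.4911, -1.0566)
step 6: x0=(1.3239, 1.2723, 0.5305) x1=(-1.3019, -0.8958, -0.8157) x2=(1.7593, -1.0054, -1.7041) x3=(-1.8040, -1.4706, -1.0547)
step 7: x0=(1.3310, 1.2557, 0.5436) x1=(-1.3291, -0.8957, -0.8410) x2=(1.7403, -1.0295, -1.7061) x3=(-1.7914, -1.4489, -1.0522)
step 8: x0=(1.3380, 1.2389, 0.5567) x1=(-1.3569, -0.8964, -0.8667) x2=(1.7211, -1.0536, -1.7081) x3=(-1.7776, -1.4258, -1.0493)
step 9: x0=(1.3449, 1.2221, 0.5697) x1=(-1.3856, -0.8983, -0.8927) x2=(1.7018, -1.0776, -1.7100) x3=(-1.7624, -1.4011, -1.0457)
step 10: x0=(1.3517, 1.2051, 0.5826) x1=(-1.4151, -0.9014, -0.9192) x2=(1.6823, -1.1015, -1.7118) x3=(-1.7457, -1.3745, -1.0416)
step 11: x0=(1.3585, 1.1881, 0.5954) x1=(-1.4457, -0.9061, -0.9460) x2=(1.6627, -1.1254, -1.7135) x3=(-1.7273, -1.3454, -1.0369)
step 12: x0=(1.3652, 1.1710, 0.6082) x1=(-1.4776, -0.9130, -0.9733) x2=(1.6428, -1.1493, -1.7152) x3=(-1.7068, -1.3132, -1.0315)
step 13: x0=(1.3718, 1.1537, 0.6209) x1=(-1.5111, -0.9226, -1.0010) x2=(1.6229, -1.1731, -1.7167) x3=(-1.6839, -1.2769, -1.0255)
step 14: x0=(1.3783, 1.1364, 0.6335) x1=(-1.5464, -0.9364, -1.0290) x2=(1.6027, -1.1969, -1.7182) x3=(-1.6581, -1.2345, -1.0191)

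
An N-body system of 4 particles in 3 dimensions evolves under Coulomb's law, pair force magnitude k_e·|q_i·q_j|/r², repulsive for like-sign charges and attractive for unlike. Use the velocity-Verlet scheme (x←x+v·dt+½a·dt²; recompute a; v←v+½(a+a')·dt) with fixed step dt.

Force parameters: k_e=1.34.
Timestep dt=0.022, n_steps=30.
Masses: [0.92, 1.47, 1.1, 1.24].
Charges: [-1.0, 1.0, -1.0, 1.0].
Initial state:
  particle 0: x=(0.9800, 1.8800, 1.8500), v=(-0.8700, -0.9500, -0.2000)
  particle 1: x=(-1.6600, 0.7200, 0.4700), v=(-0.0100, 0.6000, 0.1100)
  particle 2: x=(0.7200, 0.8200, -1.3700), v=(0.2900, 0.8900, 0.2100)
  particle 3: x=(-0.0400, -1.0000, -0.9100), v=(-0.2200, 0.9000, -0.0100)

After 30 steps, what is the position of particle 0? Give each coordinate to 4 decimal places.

(0.3680, 1.2344, 1.7141)

step 0: x0=(0.9800, 1.8800, 1.8500) x1=(-1.6600, 0.7200, 0.4700) x2=(0.7200, 0.8200, -1.3700) x3=(-0.0400, -1.0000, -0.9100)
step 1: x0=(0.9608, 1.8591, 1.8456) x1=(-1.6602, 0.7332, 0.4724) x2=(0.7263, 0.8395, -1.3654) x3=(-0.0448, -0.9802, -0.9102)
step 2: x0=(0.9416, 1.8381, 1.8412) x1=(-1.6604, 0.7465, 0.4749) x2=(0.7325, 0.8589, -1.3607) x3=(-0.0495, -0.9602, -0.9105)
step 3: x0=(0.9223, 1.8171, 1.8368) x1=(-1.6605, 0.7598, 0.4773) x2=(0.7386, 0.8781, -1.3560) x3=(-0.0541, -0.9402, -0.9109)
step 4: x0=(0.9029, 1.7961, 1.8324) x1=(-1.6606, 0.7732, 0.4798) x2=(0.7446, 0.8971, -1.3513) x3=(-0.0586, -0.9201, -0.9112)
step 5: x0=(0.8835, 1.7750, 1.8280) x1=(-1.6606, 0.7867, 0.4823) x2=(0.7505, 0.9161, -1.3466) x3=(-0.0630, -0.8999, -0.9116)
step 6: x0=(0.8640, 1.7539, 1.8236) x1=(-1.6606, 0.8002, 0.4849) x2=(0.7563, 0.9349, -1.3419) x3=(-0.0673, -0.8796, -0.9121)
step 7: x0=(0.8444, 1.7328, 1.8192) x1=(-1.6605, 0.8137, 0.4874) x2=(0.7620, 0.9535, -1.3372) x3=(-0.0715, -0.8592, -0.9126)
step 8: x0=(0.8247, 1.7116, 1.8148) x1=(-1.6604, 0.8273, 0.4900) x2=(0.7675, 0.9720, -1.3324) x3=(-0.0756, -0.8387, -0.9131)
step 9: x0=(0.8050, 1.6904, 1.8103) x1=(-1.6603, 0.8410, 0.4926) x2=(0.7730, 0.9903, -1.3276) x3=(-0.0796, -0.8181, -0.9137)
step 10: x0=(0.7852, 1.6691, 1.8059) x1=(-1.6601, 0.8547, 0.4953) x2=(0.7783, 1.0086, -1.3228) x3=(-0.0834, -0.7974, -0.9143)
step 11: x0=(0.7653, 1.6478, 1.8015) x1=(-1.6599, 0.8685, 0.4979) x2=(0.7835, 1.0266, -1.3180) x3=(-0.0872, -0.7767, -0.9149)
step 12: x0=(0.7453, 1.6265, 1.7971) x1=(-1.6596, 0.8823, 0.5006) x2=(0.7886, 1.0446, -1.3132) x3=(-0.0909, -0.7558, -0.9156)
step 13: x0=(0.7252, 1.6051, 1.7926) x1=(-1.6593, 0.8962, 0.5034) x2=(0.7936, 1.0624, -1.3084) x3=(-0.0945, -0.7349, -0.9163)
step 14: x0=(0.7050, 1.5837, 1.7882) x1=(-1.6589, 0.9102, 0.5061) x2=(0.7985, 1.0800, -1.3036) x3=(-0.0979, -0.7139, -0.9170)
step 15: x0=(0.6848, 1.5622, 1.7837) x1=(-1.6585, 0.9242, 0.5089) x2=(0.8033, 1.0975, -1.2988) x3=(-0.1013, -0.6928, -0.9178)
step 16: x0=(0.6644, 1.5406, 1.7792) x1=(-1.6580, 0.9382, 0.5117) x2=(0.8080, 1.1149, -1.2940) x3=(-0.1046, -0.6716, -0.9186)
step 17: x0=(0.6440, 1.5191, 1.7747) x1=(-1.6575, 0.9523, 0.5146) x2=(0.8125, 1.1322, -1.2892) x3=(-0.1077, -0.6503, -0.9195)
step 18: x0=(0.6234, 1.4975, 1.7702) x1=(-1.6569, 0.9665, 0.5174) x2=(0.8170, 1.1493, -1.2843) x3=(-0.1107, -0.6289, -0.9204)
step 19: x0=(0.6028, 1.4758, 1.7657) x1=(-1.6562, 0.9807, 0.5204) x2=(0.8213, 1.1663, -1.2795) x3=(-0.1137, -0.6074, -0.9213)
step 20: x0=(0.5820, 1.4541, 1.7611) x1=(-1.6556, 0.9949, 0.5233) x2=(0.8256, 1.1831, -1.2747) x3=(-0.1165, -0.5858, -0.9222)
step 21: x0=(0.5612, 1.4323, 1.7566) x1=(-1.6548, 1.0093, 0.5263) x2=(0.8297, 1.1998, -1.2698) x3=(-0.1192, -0.5642, -0.9232)
step 22: x0=(0.5402, 1.4105, 1.7520) x1=(-1.6540, 1.0236, 0.5294) x2=(0.8337, 1.2164, -1.2650) x3=(-0.1218, -0.5424, -0.9242)
step 23: x0=(0.5191, 1.3887, 1.7474) x1=(-1.6531, 1.0380, 0.5324) x2=(0.8376, 1.2328, -1.2602) x3=(-0.1242, -0.5206, -0.9252)
step 24: x0=(0.4979, 1.3668, 1.7427) x1=(-1.6522, 1.0525, 0.5356) x2=(0.8413, 1.2491, -1.2554) x3=(-0.1266, -0.4986, -0.9262)
step 25: x0=(0.4766, 1.3448, 1.7380) x1=(-1.6512, 1.0670, 0.5387) x2=(0.8450, 1.2653, -1.2506) x3=(-0.1289, -0.4766, -0.9273)
step 26: x0=(0.4551, 1.3228, 1.7333) x1=(-1.6501, 1.0816, 0.5419) x2=(0.8486, 1.2814, -1.2458) x3=(-0.1310, -0.4545, -0.9284)
step 27: x0=(0.4335, 1.3008, 1.7286) x1=(-1.6490, 1.0962, 0.5452) x2=(0.8520, 1.2973, -1.2410) x3=(-0.1330, -0.4323, -0.9295)
step 28: x0=(0.4118, 1.2787, 1.7238) x1=(-1.6478, 1.1109, 0.5485) x2=(0.8553, 1.3131, -1.2362) x3=(-0.1349, -0.4100, -0.9306)
step 29: x0=(0.3900, 1.2566, 1.7190) x1=(-1.6466, 1.1256, 0.5519) x2=(0.8585, 1.3288, -1.2314) x3=(-0.1367, -0.3876, -0.9318)
step 30: x0=(0.3680, 1.2344, 1.7141) x1=(-1.6452, 1.1404, 0.5553) x2=(0.8617, 1.3443, -1.2266) x3=(-0.1384, -0.3651, -0.9330)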